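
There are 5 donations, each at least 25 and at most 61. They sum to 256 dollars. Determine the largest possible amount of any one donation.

Maximizing one value means minimizing the remaining 4.
The other 4 contribute at least 4 × 25 = 100, leaving at most 256 − 100 = 156.
But each donation is capped at 61, so the maximum is 61.
Achievable: one at 61 and the other 4 totalling 195, which fits since 4 × 25 ≤ 195 ≤ 4 × 61.

61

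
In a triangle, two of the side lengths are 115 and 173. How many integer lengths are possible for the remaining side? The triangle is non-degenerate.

The triangle inequality gives |115 − 173| < c < 115 + 173, i.e. 58 < c < 288.
So c can be any integer from 59 to 287: 229 values.

229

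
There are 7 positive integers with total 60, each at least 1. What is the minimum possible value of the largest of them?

The 7 values sum to 60, so their maximum is at least ⌈60/7⌉ = 9.
Equality holds with 4 values of 9 and 3 values of 8.

9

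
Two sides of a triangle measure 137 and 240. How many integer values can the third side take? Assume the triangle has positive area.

The triangle inequality gives |137 − 240| < c < 137 + 240, i.e. 103 < c < 377.
So c can be any integer from 104 to 376: 273 values.

273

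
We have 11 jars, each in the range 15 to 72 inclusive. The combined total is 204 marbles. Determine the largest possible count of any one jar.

Maximizing one value means minimizing the remaining 10.
The other 10 contribute at least 10 × 15 = 150, leaving at most 204 − 150 = 54.
Since 54 ≤ 72, this is achievable: one at 54 and 10 at 15.

54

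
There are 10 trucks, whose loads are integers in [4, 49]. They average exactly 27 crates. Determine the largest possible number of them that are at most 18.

7

The total is 10 × 27 = 270.
Each value at 18 or below falls at least 49 − 18 = 31 short of the ceiling 49.
The ceiling total is 10 × 49 = 490, and we need 270, so at most ⌊(490 − 270)/31⌋ = 7 can be that low.
k = 7 is achieved by 7 values at 18 and 3 at 49, total 273; lower one of the 49's by 3 (still > 18) to reach 270.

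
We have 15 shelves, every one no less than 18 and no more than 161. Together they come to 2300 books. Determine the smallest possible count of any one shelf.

Minimizing one value means maximizing the remaining 14.
The other 14 contribute at most 14 × 161 = 2254, leaving at least 2300 − 2254 = 46.
Since 46 ≥ 18, this is achievable: one at 46 and 14 at 161.

46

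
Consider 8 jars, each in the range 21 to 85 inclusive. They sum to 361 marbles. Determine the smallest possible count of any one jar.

To make one jar as small as possible, make the other 7 as large as possible.
The other 7 can take up 7 × 85 = 595 ≥ 361 − 21, so one jar can sit at its floor of 21.
Achievable: one at 21 and the other 7 totalling 340, which fits since 7 × 21 ≤ 340 ≤ 7 × 85.

21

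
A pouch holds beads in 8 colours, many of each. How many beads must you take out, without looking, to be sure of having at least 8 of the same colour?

57

You could draw 7 of every colour without reaching 8 of any — 56 in all.
One more forces 8 of some colour, so 56 + 1 = 57.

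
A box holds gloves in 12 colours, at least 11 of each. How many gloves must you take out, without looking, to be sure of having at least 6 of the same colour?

61

In the worst case you draw 5 of each of the 12 colours: 12 × 5 = 60.
One more forces 6 of some colour, so 60 + 1 = 61.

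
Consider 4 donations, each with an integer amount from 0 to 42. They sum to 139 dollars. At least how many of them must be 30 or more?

2

If only k of them are at least 30, the other 4 − k are at most 29, so the total is at most k·42 + (4 − k)·29.
This must reach 139, so k·42 + (4 − k)·29 ≥ 139, giving k ≥ 2.
Exactly 2 works: 2 values at 42 and 2 at 29 total 142; lower one of the high values by 3 (still ≥ 30) to hit 139.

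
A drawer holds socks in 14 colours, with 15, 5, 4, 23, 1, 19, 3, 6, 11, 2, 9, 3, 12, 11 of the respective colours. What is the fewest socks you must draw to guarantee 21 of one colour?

122

In the worst case you take as many as possible of each colour without reaching 21: 15 + 5 + 4 + 20 + 1 + 19 + 3 + 6 + 11 + 2 + 9 + 3 + 12 + 11 = 121.
The next one must give 21 of some colour, so 121 + 1 = 122.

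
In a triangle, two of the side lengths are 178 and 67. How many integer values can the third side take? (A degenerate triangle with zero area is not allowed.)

The triangle inequality gives |178 − 67| < c < 178 + 67, i.e. 111 < c < 245.
So c can be any integer from 112 to 244: 133 values.

133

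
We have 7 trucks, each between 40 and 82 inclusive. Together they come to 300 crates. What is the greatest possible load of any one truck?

60

Maximizing one value means minimizing the remaining 6.
The other 6 contribute at least 6 × 40 = 240, leaving at most 300 − 240 = 60.
Since 60 ≤ 82, this is achievable: one at 60 and 6 at 40.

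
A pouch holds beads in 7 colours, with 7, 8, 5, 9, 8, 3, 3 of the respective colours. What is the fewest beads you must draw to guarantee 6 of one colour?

In the worst case you take as many as possible of each colour without reaching 6: 5 + 5 + 5 + 5 + 5 + 3 + 3 = 31.
The next one must give 6 of some colour, so 31 + 1 = 32.

32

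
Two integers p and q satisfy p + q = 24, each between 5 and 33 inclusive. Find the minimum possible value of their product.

For a fixed sum, pq is smallest when p and q are as far apart as possible.
At the endpoint p = 5, q = 24 − 5 = 19, so pq = 5 × 19 = 95.

95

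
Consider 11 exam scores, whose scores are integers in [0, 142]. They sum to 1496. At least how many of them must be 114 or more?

9

Suppose at most 11 − j of them reach 114; then j values are ≤ 113 and the rest ≤ 142.
The total is then ≤ 113·j + 142·(11 − j) = 1562 − 29j. For this to be ≥ 1496 we need j ≤ 2, so at least 11 − 2 = 9 must reach 114.
Exactly 9 works: 9 values at 142 and 2 at 113 total 1504; lower one of the high values by 8 (still ≥ 114) to hit 1496.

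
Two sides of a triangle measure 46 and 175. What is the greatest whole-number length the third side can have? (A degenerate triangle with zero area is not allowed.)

220

The third side must be less than 46 + 175 = 221.
The largest integer below 221 is 220.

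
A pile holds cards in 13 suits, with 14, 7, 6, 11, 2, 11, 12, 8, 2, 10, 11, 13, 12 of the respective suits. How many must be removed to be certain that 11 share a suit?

In the worst case you take as many as possible of each suit without reaching 11: 10 + 7 + 6 + 10 + 2 + 10 + 10 + 8 + 2 + 10 + 10 + 10 + 10 = 105.
The next one must give 11 of some suit, so 105 + 1 = 106.

106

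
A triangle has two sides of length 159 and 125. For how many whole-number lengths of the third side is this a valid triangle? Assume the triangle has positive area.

249

The triangle inequality gives |159 − 125| < c < 159 + 125, i.e. 34 < c < 284.
So c can be any integer from 35 to 283: 249 values.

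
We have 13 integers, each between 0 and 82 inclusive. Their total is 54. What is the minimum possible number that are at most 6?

Each value above 6 is at least 7, contributing at least 7 − 0 = 7 above the floor 0.
The sum exceeds the floor total 0 by 54, so at most ⌊54/7⌋ = 7 exceed 6, and at least 6 are ≤ 6.
Exactly 6 works: 6 values at 0 and 7 at 7 total 49; raise one of the low values by 5 (still ≤ 6) to hit 54.

6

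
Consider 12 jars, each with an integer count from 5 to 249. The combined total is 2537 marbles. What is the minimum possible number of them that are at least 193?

5

Each value short of 193 is at most 192, costing at least 249 − 192 = 57 against the maximum total of 2988.
We can afford to lose at most 2988 − 2537 = 451, so at most ⌊451/57⌋ = 7 fall short, and at least 5 are ≥ 193.
Exactly 5 works: 5 values at 249 and 7 at 192 total 2589; lower one of the high values by 52 (still ≥ 193) to hit 2537.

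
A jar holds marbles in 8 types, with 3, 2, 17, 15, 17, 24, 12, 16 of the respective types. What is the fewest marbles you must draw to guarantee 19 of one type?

In the worst case you take as many as possible of each type without reaching 19: 3 + 2 + 17 + 15 + 17 + 18 + 12 + 16 = 100.
The next one must give 19 of some type, so 100 + 1 = 101.

101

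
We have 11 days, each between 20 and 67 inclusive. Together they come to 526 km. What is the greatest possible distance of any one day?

Maximizing one value means minimizing the remaining 10.
The other 10 contribute at least 10 × 20 = 200, leaving at most 526 − 200 = 326.
But each day is capped at 67, so the maximum is 67.
Achievable: one at 67 and the other 10 totalling 459, which fits since 10 × 20 ≤ 459 ≤ 10 × 67.

67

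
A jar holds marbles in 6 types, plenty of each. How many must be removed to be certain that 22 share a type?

In the worst case you draw 21 of each of the 6 types: 6 × 21 = 126.
One more forces 22 of some type, so 126 + 1 = 127.

127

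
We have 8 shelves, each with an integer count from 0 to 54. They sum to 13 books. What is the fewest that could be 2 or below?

Let j be the number exceeding 2. Then the total is ≥ 3·j + 0·(8 − j) = 0 + 3j.
So 3j ≤ 13 and j ≤ 4; hence at least 8 − 4 = 4 are ≤ 2.
Exactly 4 works: 4 values at 0 and 4 at 3 total 12; raise one of the low values by 1 (still ≤ 2) to hit 13.

4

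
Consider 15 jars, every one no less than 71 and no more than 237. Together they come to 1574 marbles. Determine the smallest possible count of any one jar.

71

Minimizing one value means maximizing the remaining 14.
The other 14 can take up 14 × 237 = 3318 ≥ 1574 − 71, so one jar can sit at its floor of 71.
Achievable: one at 71 and the other 14 totalling 1503, which fits since 14 × 71 ≤ 1503 ≤ 14 × 237.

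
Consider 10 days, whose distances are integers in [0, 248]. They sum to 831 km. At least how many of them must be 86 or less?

1

If only k of them are at most 86, the other 10 − k are at least 87, so the total is at least (10 − k)·87 + k·0.
This is ≤ 831, so (10 − k)·87 + 0k ≤ 831, which gives k ≥ 1.
Exactly 1 works: 1 value at 0 and 9 at 87 total 783; raise one of the low values by 48 (still ≤ 86) to hit 831.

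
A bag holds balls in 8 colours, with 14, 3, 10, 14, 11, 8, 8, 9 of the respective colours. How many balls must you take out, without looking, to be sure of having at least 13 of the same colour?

74

In the worst case you take as many as possible of each colour without reaching 13: 12 + 3 + 10 + 12 + 11 + 8 + 8 + 9 = 73.
The next one must give 13 of some colour, so 73 + 1 = 74.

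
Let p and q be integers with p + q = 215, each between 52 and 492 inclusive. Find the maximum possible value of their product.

11556

For a fixed sum, the product pq is largest when p and q are as close as possible.
Taking p = 107 and q = 108 (both in [52, 492]) gives pq = 11556.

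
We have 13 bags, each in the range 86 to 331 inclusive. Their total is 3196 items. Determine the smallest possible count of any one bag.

To make one bag as small as possible, make the other 12 as large as possible.
The other 12 can take up 12 × 331 = 3972 ≥ 3196 − 86, so one bag can sit at its floor of 86.
Achievable: one at 86 and the other 12 totalling 3110, which fits since 12 × 86 ≤ 3110 ≤ 12 × 331.

86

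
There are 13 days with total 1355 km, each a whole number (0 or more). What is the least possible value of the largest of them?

105

Some value must be at least ⌈1355/13⌉ = 105, since 13 × 104 = 1352 < 1355.
Achievable: 3 of them at 105 and 10 at 104 total 1355.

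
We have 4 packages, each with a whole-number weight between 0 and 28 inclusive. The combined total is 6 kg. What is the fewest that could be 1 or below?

Each value above 1 is at least 2, contributing at least 2 − 0 = 2 above the floor 0.
The sum exceeds the floor total 0 by 6, so at most ⌊6/2⌋ = 3 exceed 1, and at least 1 are ≤ 1.
Exactly 1 works: 1 value at 0 and 3 at 2 total 6.

1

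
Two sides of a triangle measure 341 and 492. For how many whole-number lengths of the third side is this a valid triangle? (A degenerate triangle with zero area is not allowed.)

The triangle inequality gives |341 − 492| < c < 341 + 492, i.e. 151 < c < 833.
So c can be any integer from 152 to 832: 681 values.

681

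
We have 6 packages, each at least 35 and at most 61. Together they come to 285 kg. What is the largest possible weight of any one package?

61

To make one package as large as possible, make the other 5 as small as possible.
The other 5 contribute at least 5 × 35 = 175, leaving at most 285 − 175 = 110.
But each package is capped at 61, so the maximum is 61.
Achievable: one at 61 and the other 5 totalling 224, which fits since 5 × 35 ≤ 224 ≤ 5 × 61.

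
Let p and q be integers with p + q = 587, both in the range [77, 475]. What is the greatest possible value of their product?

With p + q fixed, pq peaks when the two are closest together.
Taking p = 293 and q = 294 (both in [77, 475]) gives pq = 86142.

86142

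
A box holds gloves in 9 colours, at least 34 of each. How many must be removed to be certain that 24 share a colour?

208

In the worst case you draw 23 of each of the 9 colours: 9 × 23 = 207.
One more forces 24 of some colour, so 207 + 1 = 208.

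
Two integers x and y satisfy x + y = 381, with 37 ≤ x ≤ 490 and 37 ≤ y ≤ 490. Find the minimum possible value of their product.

12728

Since x + y is fixed, pushing one of them to its bound minimizes the product.
The extreme feasible split is x = 37, y = 344, giving xy = 12728.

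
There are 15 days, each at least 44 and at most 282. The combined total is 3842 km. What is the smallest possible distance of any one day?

Minimizing one value means maximizing the remaining 14.
The other 14 can take up 14 × 282 = 3948 ≥ 3842 − 44, so one day can sit at its floor of 44.
Achievable: one at 44 and the other 14 totalling 3798, which fits since 14 × 44 ≤ 3798 ≤ 14 × 282.

44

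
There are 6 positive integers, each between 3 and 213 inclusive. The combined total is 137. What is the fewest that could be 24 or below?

1

If only k of them are at most 24, the other 6 − k are at least 25, so the total is at least (6 − k)·25 + k·3.
This is ≤ 137, so (6 − k)·25 + 3k ≤ 137, which gives k ≥ 1.
Exactly 1 works: 1 value at 3 and 5 at 25 total 128; raise one of the low values by 9 (still ≤ 24) to hit 137.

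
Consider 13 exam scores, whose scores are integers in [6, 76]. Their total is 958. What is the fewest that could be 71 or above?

If only k of them are at least 71, the other 13 − k are at most 70, so the total is at most k·76 + (13 − k)·70.
This must reach 958, so k·76 + (13 − k)·70 ≥ 958, giving k ≥ 8.
Exactly 8 works: 8 values at 76 and 5 at 70 total 958.

8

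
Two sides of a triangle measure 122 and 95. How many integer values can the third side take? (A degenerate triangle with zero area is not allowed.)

The triangle inequality gives |122 − 95| < c < 122 + 95, i.e. 27 < c < 217.
So c can be any integer from 28 to 216: 189 values.

189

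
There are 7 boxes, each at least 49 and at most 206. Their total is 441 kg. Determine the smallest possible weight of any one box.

49

Minimizing one value means maximizing the remaining 6.
The other 6 can take up 6 × 206 = 1236 ≥ 441 − 49, so one box can sit at its floor of 49.
Achievable: one at 49 and the other 6 totalling 392, which fits since 6 × 49 ≤ 392 ≤ 6 × 206.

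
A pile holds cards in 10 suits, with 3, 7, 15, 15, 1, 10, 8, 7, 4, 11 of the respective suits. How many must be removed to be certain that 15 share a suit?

In the worst case you take as many as possible of each suit without reaching 15: 3 + 7 + 14 + 14 + 1 + 10 + 8 + 7 + 4 + 11 = 79.
The next one must give 15 of some suit, so 79 + 1 = 80.

80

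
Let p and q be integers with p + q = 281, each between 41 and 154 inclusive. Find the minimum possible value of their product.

19558

Since p + q is fixed, pushing one of them to its bound minimizes the product.
At the endpoint p = 127, q = 281 − 127 = 154, so pq = 127 × 154 = 19558.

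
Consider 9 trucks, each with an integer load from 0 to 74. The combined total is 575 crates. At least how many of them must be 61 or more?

3

If only k of them are at least 61, the other 9 − k are at most 60, so the total is at most k·74 + (9 − k)·60.
This must reach 575, so k·74 + (9 − k)·60 ≥ 575, giving k ≥ 3.
Exactly 3 works: 3 values at 74 and 6 at 60 total 582; lower one of the high values by 7 (still ≥ 61) to hit 575.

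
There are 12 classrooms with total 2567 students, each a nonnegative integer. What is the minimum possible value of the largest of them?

214

Some value must be at least ⌈2567/12⌉ = 214, since 12 × 213 = 2556 < 2567.
Equality holds with 11 values of 214 and 1 value of 213.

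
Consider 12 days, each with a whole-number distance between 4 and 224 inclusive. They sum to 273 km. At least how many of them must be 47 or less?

7

Let j be the number exceeding 47. Then the total is ≥ 48·j + 4·(12 − j) = 48 + 44j.
So 44j ≤ 225 and j ≤ 5; hence at least 12 − 5 = 7 are ≤ 47.
Exactly 7 works: 7 values at 4 and 5 at 48 total 268; raise one of the low values by 5 (still ≤ 47) to hit 273.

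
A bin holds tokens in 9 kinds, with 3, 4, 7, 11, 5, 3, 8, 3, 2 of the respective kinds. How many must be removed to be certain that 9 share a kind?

In the worst case you take as many as possible of each kind without reaching 9: 3 + 4 + 7 + 8 + 5 + 3 + 8 + 3 + 2 = 43.
The next one must give 9 of some kind, so 43 + 1 = 44.

44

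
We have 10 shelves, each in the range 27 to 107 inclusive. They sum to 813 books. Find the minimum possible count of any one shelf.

27

Minimizing one value means maximizing the remaining 9.
The other 9 can take up 9 × 107 = 963 ≥ 813 − 27, so one shelf can sit at its floor of 27.
Achievable: one at 27 and the other 9 totalling 786, which fits since 9 × 27 ≤ 786 ≤ 9 × 107.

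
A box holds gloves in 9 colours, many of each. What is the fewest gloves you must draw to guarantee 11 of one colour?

91

In the worst case you draw 10 of each of the 9 colours: 9 × 10 = 90.
One more forces 11 of some colour, so 90 + 1 = 91.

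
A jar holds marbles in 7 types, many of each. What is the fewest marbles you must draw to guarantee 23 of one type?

155

In the worst case you draw 22 of each of the 7 types: 7 × 22 = 154.
One more forces 23 of some type, so 154 + 1 = 155.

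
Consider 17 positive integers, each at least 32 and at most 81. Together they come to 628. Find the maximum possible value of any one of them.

To make one integer as large as possible, make the other 16 as small as possible.
The other 16 contribute at least 16 × 32 = 512, leaving at most 628 − 512 = 116.
But each integer is capped at 81, so the maximum is 81.
Achievable: one at 81 and the other 16 totalling 547, which fits since 16 × 32 ≤ 547 ≤ 16 × 81.

81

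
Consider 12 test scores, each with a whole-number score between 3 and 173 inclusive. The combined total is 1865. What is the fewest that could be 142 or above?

If only k of them are at least 142, the other 12 − k are at most 141, so the total is at most k·173 + (12 − k)·141.
This must reach 1865, so k·173 + (12 − k)·141 ≥ 1865, giving k ≥ 6.
Exactly 6 works: 6 values at 173 and 6 at 141 total 1884; lower one of the high values by 19 (still ≥ 142) to hit 1865.

6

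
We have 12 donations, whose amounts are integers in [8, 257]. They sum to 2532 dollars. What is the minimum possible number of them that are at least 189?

Suppose at most 12 − j of them reach 189; then j values are ≤ 188 and the rest ≤ 257.
The total is then ≤ 188·j + 257·(12 − j) = 3084 − 69j. For this to be ≥ 2532 we need j ≤ 8, so at least 12 − 8 = 4 must reach 189.
Exactly 4 works: 4 values at 257 and 8 at 188 total 2532.

4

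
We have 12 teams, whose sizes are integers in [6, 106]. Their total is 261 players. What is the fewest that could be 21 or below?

Let j be the number exceeding 21. Then the total is ≥ 22·j + 6·(12 − j) = 72 + 16j.
So 16j ≤ 189 and j ≤ 11; hence at least 12 − 11 = 1 are ≤ 21.
Exactly 1 works: 1 value at 6 and 11 at 22 total 248; raise one of the low values by 13 (still ≤ 21) to hit 261.

1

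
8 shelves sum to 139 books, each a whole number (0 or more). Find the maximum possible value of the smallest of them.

17

The 8 values sum to 139, so their minimum is at most ⌊139/8⌋ = 17.
Taking 5 copies of 17 and 3 copies of 18 gives exactly 139, so 17 is attained.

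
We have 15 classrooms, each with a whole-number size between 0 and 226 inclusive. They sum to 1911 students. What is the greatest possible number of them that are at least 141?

If k of the values are ≥ 141, the total is ≥ 141k + 0(15 − k).
Setting 141k + 0(15 − k) ≤ 1911 gives 141k ≤ 1911, so k ≤ 13.
k = 13 is achieved by 13 values at 141 and 2 at 0, total 1833; add 78 to one value (staying below 141) to reach 1911.

13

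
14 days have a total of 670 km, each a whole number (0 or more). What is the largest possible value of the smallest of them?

If every one of the 14 were at least 48, the total would be at least 14 × 48 = 672 > 670.
Taking 2 copies of 47 and 12 copies of 48 gives exactly 670, so 47 is attained.

47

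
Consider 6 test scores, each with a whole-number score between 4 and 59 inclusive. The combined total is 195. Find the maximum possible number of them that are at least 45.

4

With k values at 45 or above and the rest at least 4, the sum is at least 24 + 41k.
Since the sum is 195, we need 41k ≤ 171, i.e. k ≤ 4.
k = 4 is achieved by 4 values at 45 and 2 at 4, total 188; add 7 to one value (staying below 45) to reach 195.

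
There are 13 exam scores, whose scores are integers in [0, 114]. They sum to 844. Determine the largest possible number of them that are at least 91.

If k of the values are ≥ 91, the total is ≥ 91k + 0(13 − k).
Setting 91k + 0(13 − k) ≤ 844 gives 91k ≤ 844, so k ≤ 9.
k = 9 is achieved by 9 values at 91 and 4 at 0, total 819; add 25 to one value (staying below 91) to reach 844.

9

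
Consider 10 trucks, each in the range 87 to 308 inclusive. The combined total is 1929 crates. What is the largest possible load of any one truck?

Maximizing one value means minimizing the remaining 9.
The other 9 contribute at least 9 × 87 = 783, leaving at most 1929 − 783 = 1146.
But each truck is capped at 308, so the maximum is 308.
Achievable: one at 308 and the other 9 totalling 1621, which fits since 9 × 87 ≤ 1621 ≤ 9 × 308.

308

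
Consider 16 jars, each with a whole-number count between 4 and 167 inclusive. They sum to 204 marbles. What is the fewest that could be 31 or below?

11

Each value above 31 is at least 32, contributing at least 32 − 4 = 28 above the floor 4.
The sum exceeds the floor total 64 by 140, so at most ⌊140/28⌋ = 5 exceed 31, and at least 11 are ≤ 31.
Exactly 11 works: 11 values at 4 and 5 at 32 total 204.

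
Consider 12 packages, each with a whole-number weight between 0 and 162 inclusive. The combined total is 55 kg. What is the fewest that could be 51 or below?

If only k of them are at most 51, the other 12 − k are at least 52, so the total is at least (12 − k)·52 + k·0.
This is ≤ 55, so (12 − k)·52 + 0k ≤ 55, which gives k ≥ 11.
Exactly 11 works: 11 values at 0 and 1 at 52 total 52; raise one of the low values by 3 (still ≤ 51) to hit 55.

11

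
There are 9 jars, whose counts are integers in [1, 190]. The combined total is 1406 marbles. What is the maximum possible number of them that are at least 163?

8

With k values at 163 or above and the rest at least 1, the sum is at least 9 + 162k.
Since the sum is 1406, we need 162k ≤ 1397, i.e. k ≤ 8.
k = 8 is achieved by 8 values at 163 and 1 at 1, total 1305; add 101 to one value (staying below 163) to reach 1406.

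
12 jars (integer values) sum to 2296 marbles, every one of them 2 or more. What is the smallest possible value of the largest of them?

The 12 values sum to 2296, so their maximum is at least ⌈2296/12⌉ = 192.
Taking 8 copies of 191 and 4 copies of 192 gives exactly 2296, so 192 is attained.

192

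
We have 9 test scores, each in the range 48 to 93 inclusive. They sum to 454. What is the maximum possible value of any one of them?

To make one score as large as possible, make the other 8 as small as possible.
The other 8 contribute at least 8 × 48 = 384, leaving at most 454 − 384 = 70.
Since 70 ≤ 93, this is achievable: one at 70 and 8 at 48.

70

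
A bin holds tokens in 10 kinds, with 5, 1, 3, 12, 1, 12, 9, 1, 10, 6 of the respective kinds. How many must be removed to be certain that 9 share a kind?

In the worst case you take as many as possible of each kind without reaching 9: 5 + 1 + 3 + 8 + 1 + 8 + 8 + 1 + 8 + 6 = 49.
The next one must give 9 of some kind, so 49 + 1 = 50.

50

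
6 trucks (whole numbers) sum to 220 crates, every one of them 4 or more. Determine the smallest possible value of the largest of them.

If every one of the 6 were at most 36, the total would be at most 6 × 36 = 216 < 220.
Taking 2 copies of 36 and 4 copies of 37 gives exactly 220, so 37 is attained.

37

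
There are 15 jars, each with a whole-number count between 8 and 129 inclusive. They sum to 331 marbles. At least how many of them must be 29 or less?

Each value above 29 is at least 30, contributing at least 30 − 8 = 22 above the floor 8.
The sum exceeds the floor total 120 by 211, so at most ⌊211/22⌋ = 9 exceed 29, and at least 6 are ≤ 29.
Exactly 6 works: 6 values at 8 and 9 at 30 total 318; raise one of the low values by 13 (still ≤ 29) to hit 331.

6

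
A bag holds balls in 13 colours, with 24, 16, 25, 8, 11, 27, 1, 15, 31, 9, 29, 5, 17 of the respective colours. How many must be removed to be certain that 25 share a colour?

In the worst case you take as many as possible of each colour without reaching 25: 24 + 16 + 24 + 8 + 11 + 24 + 1 + 15 + 24 + 9 + 24 + 5 + 17 = 202.
The next one must give 25 of some colour, so 202 + 1 = 203.

203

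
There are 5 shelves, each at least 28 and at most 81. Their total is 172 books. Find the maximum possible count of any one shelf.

Maximizing one value means minimizing the remaining 4.
The other 4 contribute at least 4 × 28 = 112, leaving at most 172 − 112 = 60.
Since 60 ≤ 81, this is achievable: one at 60 and 4 at 28.

60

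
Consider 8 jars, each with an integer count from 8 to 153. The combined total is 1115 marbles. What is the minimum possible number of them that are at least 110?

Each value short of 110 is at most 109, costing at least 153 − 109 = 44 against the maximum total of 1224.
We can afford to lose at most 1224 − 1115 = 109, so at most ⌊109/44⌋ = 2 fall short, and at least 6 are ≥ 110.
Exactly 6 works: 6 values at 153 and 2 at 109 total 1136; lower one of the high values by 21 (still ≥ 110) to hit 1115.

6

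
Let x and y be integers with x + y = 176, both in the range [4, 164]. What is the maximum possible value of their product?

For a fixed sum, the product xy is largest when x and y are as close as possible.
Taking x = 88 and y = 88 (both in [4, 164]) gives xy = 7744.

7744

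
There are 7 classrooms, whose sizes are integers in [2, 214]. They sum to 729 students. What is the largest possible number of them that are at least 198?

3

Suppose k of them are at least 198. Those contribute at least 198 each and the other 7 − k at least 2 each.
So the total is at least 198k + 2(7 − k) = 14 + 196k. This must be ≤ 729, giving k ≤ 3.
k = 3 is achieved by 3 values at 198 and 4 at 2, total 602; add 127 to one value (staying below 198) to reach 729.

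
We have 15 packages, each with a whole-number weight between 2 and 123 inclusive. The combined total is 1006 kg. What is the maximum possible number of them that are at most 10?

Suppose k of them are at most 10. Those contribute at most 10 each and the rest at most 123 each.
So the total is at most 10k + 123(15 − k) = 1845 − 113k. This must still be ≥ 1006, so k ≤ 7.
k = 7 is achieved by 7 values at 10 and 8 at 123, total 1054; lower one of the 123's by 48 (still > 10) to reach 1006.

7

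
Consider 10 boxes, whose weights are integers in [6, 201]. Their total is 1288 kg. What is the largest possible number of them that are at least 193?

Suppose k of them are at least 193. Those contribute at least 193 each and the other 10 − k at least 6 each.
So the total is at least 193k + 6(10 − k) = 60 + 187k. This must be ≤ 1288, giving k ≤ 6.
k = 6 is achieved by 6 values at 193 and 4 at 6, total 1182; add 106 to one value (staying below 193) to reach 1288.

6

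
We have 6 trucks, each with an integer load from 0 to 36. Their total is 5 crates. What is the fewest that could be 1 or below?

Let j be the number exceeding 1. Then the total is ≥ 2·j + 0·(6 − j) = 0 + 2j.
So 2j ≤ 5 and j ≤ 2; hence at least 6 − 2 = 4 are ≤ 1.
Exactly 4 works: 4 values at 0 and 2 at 2 total 4; raise one of the low values by 1 (still ≤ 1) to hit 5.

4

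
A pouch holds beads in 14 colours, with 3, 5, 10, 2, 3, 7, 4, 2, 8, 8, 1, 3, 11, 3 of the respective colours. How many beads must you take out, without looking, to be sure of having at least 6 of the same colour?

52

In the worst case you take as many as possible of each colour without reaching 6: 3 + 5 + 5 + 2 + 3 + 5 + 4 + 2 + 5 + 5 + 1 + 3 + 5 + 3 = 51.
The next one must give 6 of some colour, so 51 + 1 = 52.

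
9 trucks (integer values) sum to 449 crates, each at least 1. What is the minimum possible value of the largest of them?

50

The average is 449/9 > 49, so not all 9 can be 49 or less; the largest is ≥ 50.
Taking 1 copy of 49 and 8 copies of 50 gives exactly 449, so 50 is attained.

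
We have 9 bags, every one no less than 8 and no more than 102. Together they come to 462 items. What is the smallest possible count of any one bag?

8

Minimizing one value means maximizing the remaining 8.
The other 8 can take up 8 × 102 = 816 ≥ 462 − 8, so one bag can sit at its floor of 8.
Achievable: one at 8 and the other 8 totalling 454, which fits since 8 × 8 ≤ 454 ≤ 8 × 102.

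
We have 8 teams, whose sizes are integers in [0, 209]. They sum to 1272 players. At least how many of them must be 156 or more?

If only k of them are at least 156, the other 8 − k are at most 155, so the total is at most k·209 + (8 − k)·155.
This must reach 1272, so k·209 + (8 − k)·155 ≥ 1272, giving k ≥ 1.
Exactly 1 works: 1 value at 209 and 7 at 155 total 1294; lower one of the high values by 22 (still ≥ 156) to hit 1272.

1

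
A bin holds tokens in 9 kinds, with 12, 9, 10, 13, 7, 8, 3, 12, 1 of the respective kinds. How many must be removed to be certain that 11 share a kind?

In the worst case you take as many as possible of each kind without reaching 11: 10 + 9 + 10 + 10 + 7 + 8 + 3 + 10 + 1 = 68.
The next one must give 11 of some kind, so 68 + 1 = 69.

69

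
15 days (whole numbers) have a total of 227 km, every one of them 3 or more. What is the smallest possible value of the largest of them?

If every one of the 15 were at most 15, the total would be at most 15 × 15 = 225 < 227.
Taking 13 copies of 15 and 2 copies of 16 gives exactly 227, so 16 is attained.

16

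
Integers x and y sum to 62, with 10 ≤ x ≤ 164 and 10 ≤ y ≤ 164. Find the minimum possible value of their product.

520

xy = x(62 − x) is concave in x, so over [10, 52] it is minimized at an endpoint.
The extreme feasible split is x = 10, y = 52, giving xy = 520.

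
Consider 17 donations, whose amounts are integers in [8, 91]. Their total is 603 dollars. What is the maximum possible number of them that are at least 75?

6

If k of the values are ≥ 75, the total is ≥ 75k + 8(17 − k).
Setting 75k + 8(17 − k) ≤ 603 gives 67k ≤ 467, so k ≤ 6.
k = 6 is achieved by 6 values at 75 and 11 at 8, total 538; add 65 to one value (staying below 75) to reach 603.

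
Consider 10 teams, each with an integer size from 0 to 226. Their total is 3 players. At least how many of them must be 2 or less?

9

Each value above 2 is at least 3, contributing at least 3 − 0 = 3 above the floor 0.
The sum exceeds the floor total 0 by 3, so at most ⌊3/3⌋ = 1 exceed 2, and at least 9 are ≤ 2.
Exactly 9 works: 9 values at 0 and 1 at 3 total 3.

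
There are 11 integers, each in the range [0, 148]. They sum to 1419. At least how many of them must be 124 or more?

3

Each value short of 124 is at most 123, costing at least 148 − 123 = 25 against the maximum total of 1628.
We can afford to lose at most 1628 − 1419 = 209, so at most ⌊209/25⌋ = 8 fall short, and at least 3 are ≥ 124.
Exactly 3 works: 3 values at 148 and 8 at 123 total 1428; lower one of the high values by 9 (still ≥ 124) to hit 1419.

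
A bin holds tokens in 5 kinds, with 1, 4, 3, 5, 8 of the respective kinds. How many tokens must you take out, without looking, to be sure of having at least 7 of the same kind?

20

In the worst case you take as many as possible of each kind without reaching 7: 1 + 4 + 3 + 5 + 6 = 19.
The next one must give 7 of some kind, so 19 + 1 = 20.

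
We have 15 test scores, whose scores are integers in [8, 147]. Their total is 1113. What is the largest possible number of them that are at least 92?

Suppose k of them are at least 92. Those contribute at least 92 each and the other 15 − k at least 8 each.
So the total is at least 92k + 8(15 − k) = 120 + 84k. This must be ≤ 1113, giving k ≤ 11.
k = 11 is achieved by 11 values at 92 and 4 at 8, total 1044; add 69 to one value (staying below 92) to reach 1113.

11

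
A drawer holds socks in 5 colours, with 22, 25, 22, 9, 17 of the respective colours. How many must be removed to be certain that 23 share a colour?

In the worst case you take as many as possible of each colour without reaching 23: 22 + 22 + 22 + 9 + 17 = 92.
The next one must give 23 of some colour, so 92 + 1 = 93.

93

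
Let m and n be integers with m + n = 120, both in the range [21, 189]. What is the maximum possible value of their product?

With m + n fixed, mn peaks when the two are closest together.
Taking m = 60 and n = 60 (both in [21, 189]) gives mn = 3600.

3600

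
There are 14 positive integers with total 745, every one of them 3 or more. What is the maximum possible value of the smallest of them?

53

The 14 values sum to 745, so their minimum is at most ⌊745/14⌋ = 53.
Achievable: 11 of them at 53 and 3 at 54 total 745.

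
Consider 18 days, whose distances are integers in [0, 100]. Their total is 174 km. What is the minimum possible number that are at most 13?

6

If only k of them are at most 13, the other 18 − k are at least 14, so the total is at least (18 − k)·14 + k·0.
This is ≤ 174, so (18 − k)·14 + 0k ≤ 174, which gives k ≥ 6.
Exactly 6 works: 6 values at 0 and 12 at 14 total 168; raise one of the low values by 6 (still ≤ 13) to hit 174.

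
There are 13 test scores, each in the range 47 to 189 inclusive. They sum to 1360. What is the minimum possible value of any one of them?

47

Minimizing one value means maximizing the remaining 12.
The other 12 can take up 12 × 189 = 2268 ≥ 1360 − 47, so one score can sit at its floor of 47.
Achievable: one at 47 and the other 12 totalling 1313, which fits since 12 × 47 ≤ 1313 ≤ 12 × 189.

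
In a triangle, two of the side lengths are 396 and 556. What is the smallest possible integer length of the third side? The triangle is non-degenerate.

The third side must exceed |396 − 556| = 160.
The smallest integer above 160 is 161.

161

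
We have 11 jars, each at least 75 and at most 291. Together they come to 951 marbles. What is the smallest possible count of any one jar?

Minimizing one value means maximizing the remaining 10.
The other 10 can take up 10 × 291 = 2910 ≥ 951 − 75, so one jar can sit at its floor of 75.
Achievable: one at 75 and the other 10 totalling 876, which fits since 10 × 75 ≤ 876 ≤ 10 × 291.

75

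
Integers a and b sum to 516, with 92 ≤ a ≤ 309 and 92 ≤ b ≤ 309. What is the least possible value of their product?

63963

ab = a(516 − a) is concave in a, so over [207, 309] it is minimized at an endpoint.
The extreme feasible split is a = 207, b = 309, giving ab = 63963.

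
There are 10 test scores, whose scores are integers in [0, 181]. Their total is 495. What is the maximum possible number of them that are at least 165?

3

Suppose k of them are at least 165. Those contribute at least 165 each and the other 10 − k at least 0 each.
So the total is at least 165k + 0(10 − k) = 0 + 165k. This must be ≤ 495, giving k ≤ 3.
k = 3 is achieved by 3 values at 165 and 7 at 0, total 495.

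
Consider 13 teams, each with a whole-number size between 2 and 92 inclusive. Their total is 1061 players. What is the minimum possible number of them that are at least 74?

6

Suppose at most 13 − j of them reach 74; then j values are ≤ 73 and the rest ≤ 92.
The total is then ≤ 73·j + 92·(13 − j) = 1196 − 19j. For this to be ≥ 1061 we need j ≤ 7, so at least 13 − 7 = 6 must reach 74.
Exactly 6 works: 6 values at 92 and 7 at 73 total 1063; lower one of the high values by 2 (still ≥ 74) to hit 1061.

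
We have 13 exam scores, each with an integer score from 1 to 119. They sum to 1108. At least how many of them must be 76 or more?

If only k of them are at least 76, the other 13 − k are at most 75, so the total is at most k·119 + (13 − k)·75.
This must reach 1108, so k·119 + (13 − k)·75 ≥ 1108, giving k ≥ 4.
Exactly 4 works: 4 values at 119 and 9 at 75 total 1151; lower one of the high values by 43 (still ≥ 76) to hit 1108.

4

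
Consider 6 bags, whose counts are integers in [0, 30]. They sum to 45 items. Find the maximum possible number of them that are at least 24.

1

With k values at 24 or above and the rest at least 0, the sum is at least 0 + 24k.
Since the sum is 45, we need 24k ≤ 45, i.e. k ≤ 1.
k = 1 is achieved by 1 value at 24 and 5 at 0, total 24; add 21 to one value (staying below 24) to reach 45.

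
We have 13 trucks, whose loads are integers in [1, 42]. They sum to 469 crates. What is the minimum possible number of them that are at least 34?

5

If only k of them are at least 34, the other 13 − k are at most 33, so the total is at most k·42 + (13 − k)·33.
This must reach 469, so k·42 + (13 − k)·33 ≥ 469, giving k ≥ 5.
Exactly 5 works: 5 values at 42 and 8 at 33 total 474; lower one of the high values by 5 (still ≥ 34) to hit 469.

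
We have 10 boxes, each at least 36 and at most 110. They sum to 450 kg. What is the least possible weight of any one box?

36

To make one box as small as possible, make the other 9 as large as possible.
The other 9 can take up 9 × 110 = 990 ≥ 450 − 36, so one box can sit at its floor of 36.
Achievable: one at 36 and the other 9 totalling 414, which fits since 9 × 36 ≤ 414 ≤ 9 × 110.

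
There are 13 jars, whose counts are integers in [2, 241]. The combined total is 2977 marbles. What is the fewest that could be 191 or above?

If only k of them are at least 191, the other 13 − k are at most 190, so the total is at most k·241 + (13 − k)·190.
This must reach 2977, so k·241 + (13 − k)·190 ≥ 2977, giving k ≥ 10.
Exactly 10 works: 10 values at 241 and 3 at 190 total 2980; lower one of the high values by 3 (still ≥ 191) to hit 2977.

10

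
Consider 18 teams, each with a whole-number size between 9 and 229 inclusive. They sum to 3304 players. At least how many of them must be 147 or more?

9

Each value short of 147 is at most 146, costing at least 229 − 146 = 83 against the maximum total of 4122.
We can afford to lose at most 4122 − 3304 = 818, so at most ⌊818/83⌋ = 9 fall short, and at least 9 are ≥ 147.
Exactly 9 works: 9 values at 229 and 9 at 146 total 3375; lower one of the high values by 71 (still ≥ 147) to hit 3304.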